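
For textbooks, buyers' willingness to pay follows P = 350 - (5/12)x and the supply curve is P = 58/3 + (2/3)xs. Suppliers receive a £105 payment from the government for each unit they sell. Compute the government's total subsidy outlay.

Government cost = 548940/13

Pre-subsidy: 350 - (5/12)x = 58/3 + (2/3)x gives x* = 3968/13 and P* = 8690/39.
With the subsidy, sellers receive Ps = Pb + 105 for each unit, where Pb is the price buyers pay.
On the curves, Pb = 350 - (5/12)x and Ps = 58/3 + (2/3)x; the wedge Ps − Pb = 105 gives 58/3 + (2/3)x − (350 - (5/12)x) = 105, so x' = 5228/13.
Then Pb = 350 − (5/12)·(5228/13) = 7115/39 and Ps = 58/3 + (2/3)·(5228/13) = 11210/39.
Government outlay = subsidy × quantity = 105 × 5228/13 = 548940/13.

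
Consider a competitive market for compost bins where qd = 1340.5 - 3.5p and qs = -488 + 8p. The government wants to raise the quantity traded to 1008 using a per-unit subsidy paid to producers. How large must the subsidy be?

At q = 1008, invert demand for the buyer price: pb = (1340.5 − 1008)/3.5 = 95; invert supply for the seller price: ps = (1008 − (-488))/8 = 187.
The subsidy must fill the gap: s = ps − pb = 187 − 95 = 92.

Required subsidy s = 92 per unit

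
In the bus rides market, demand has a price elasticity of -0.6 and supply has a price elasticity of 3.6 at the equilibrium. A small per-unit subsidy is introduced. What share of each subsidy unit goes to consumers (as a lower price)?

For a small subsidy around the equilibrium, the benefit split depends on the relative slopes, which at a point are proportional to the elasticities.
Buyer share = εs/(εs + |εd|) = 3.6/(3.6 + 0.6) = 6/7; seller share = |εd|/(εs + |εd|) = 1/7.

Consumer share = 6/7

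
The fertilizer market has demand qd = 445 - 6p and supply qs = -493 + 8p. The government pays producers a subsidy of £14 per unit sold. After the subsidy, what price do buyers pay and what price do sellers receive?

Pre-subsidy: 445 - 6p = -493 + 8p gives p* = 67, q* = 43.
With the subsidy, sellers receive ps = pb + 14 for each unit, where pb is the price buyers pay.
Supply in terms of pb becomes qs = -493 + 8(pb + 14) = -381 + 8pb. Setting this equal to demand: 445 - 6pb = -381 + 8pb, so pb = 59.
Sellers receive ps = 59 + 14 = 73; q' = 445 − 6·59 = 91.

Buyers pay £59; sellers receive £73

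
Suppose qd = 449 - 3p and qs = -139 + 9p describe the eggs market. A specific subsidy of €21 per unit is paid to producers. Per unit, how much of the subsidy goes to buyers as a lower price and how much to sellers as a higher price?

Pre-subsidy: 449 - 3p = -139 + 9p gives p* = 49, q* = 302.
With the subsidy, sellers receive ps = pb + 21 for each unit, where pb is the price buyers pay.
Supply in terms of pb becomes qs = -139 + 9(pb + 21) = 50 + 9pb. Setting this equal to demand: 449 - 3pb = 50 + 9pb, so pb = 33.25.
Sellers receive ps = 33.25 + 21 = 54.25; q' = 449 − 3·33.25 = 349.25.
Buyers' price falls by p* − pb = 49 − 33.25 = 15.75; sellers' price rises by ps − p* = 54.25 − 49 = 5.25.

Buyers gain €15.75 per unit; sellers gain €5.25 per unit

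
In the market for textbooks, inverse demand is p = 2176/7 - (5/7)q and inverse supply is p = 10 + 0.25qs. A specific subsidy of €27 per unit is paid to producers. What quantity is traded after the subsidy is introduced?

Pre-subsidy: 2176/7 - (5/7)q = 10 + 0.25q gives q* = 312 and p* = 88.
With the subsidy, sellers receive ps = pb + 27 for each unit, where pb is the price buyers pay.
On the curves, pb = 2176/7 - (5/7)q and ps = 10 + 0.25q; the wedge ps − pb = 27 gives 10 + 0.25q − (2176/7 - (5/7)q) = 27, so q' = 340.
Then pb = 2176/7 − (5/7)·340 = 68 and ps = 10 + 0.25·340 = 95.

q' = 340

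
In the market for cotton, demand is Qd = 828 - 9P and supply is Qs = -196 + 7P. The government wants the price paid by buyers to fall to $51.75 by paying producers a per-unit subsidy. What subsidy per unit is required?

Required subsidy s = $28 per unit

At a buyer price of 51.75, quantity demanded is 828 − 9·51.75 = 362.25.
Sellers supply 362.25 only when they receive Ps with -196 + 7·Ps = 362.25, i.e. Ps = 79.75.
s = Ps − Pb = 79.75 − 51.75 = 28.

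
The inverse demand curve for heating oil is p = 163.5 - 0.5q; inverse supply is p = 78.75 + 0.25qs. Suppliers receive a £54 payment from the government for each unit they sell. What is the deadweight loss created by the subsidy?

Deadweight loss = £1944

Pre-subsidy: 163.5 - 0.5q = 78.75 + 0.25q gives q* = 113 and p* = 107.
With the subsidy, sellers receive ps = pb + 54 for each unit, where pb is the price buyers pay.
On the curves, pb = 163.5 - 0.5q and ps = 78.75 + 0.25q; the wedge ps − pb = 54 gives 78.75 + 0.25q − (163.5 - 0.5q) = 54, so q' = 185.
Then pb = 163.5 − 0.5·185 = 71 and ps = 78.75 + 0.25·185 = 125.
The subsidy expands output by 185 − 113 = 72 past the efficient level; on those units the gap between marginal cost and willingness to pay runs from 0 up to 54.
DWL = ½ × 54 × 72 = 1944.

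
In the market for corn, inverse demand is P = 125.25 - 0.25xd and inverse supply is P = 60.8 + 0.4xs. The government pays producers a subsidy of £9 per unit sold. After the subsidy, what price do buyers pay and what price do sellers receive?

Buyers pay £97; sellers receive £106

Pre-subsidy: 125.25 - 0.25x = 60.8 + 0.4x gives x* = 1289/13 and P* = 1306/13.
With the subsidy, sellers receive Ps = Pb + 9 for each unit, where Pb is the price buyers pay.
On the curves, Pb = 125.25 - 0.25x and Ps = 60.8 + 0.4x; the wedge Ps − Pb = 9 gives 60.8 + 0.4x − (125.25 - 0.25x) = 9, so x' = 113.
Then Pb = 125.25 − 0.25·113 = 97 and Ps = 60.8 + 0.4·113 = 106.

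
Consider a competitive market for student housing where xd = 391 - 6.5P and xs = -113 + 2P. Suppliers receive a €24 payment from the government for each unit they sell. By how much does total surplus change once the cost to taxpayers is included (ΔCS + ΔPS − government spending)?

Net change in total surplus = -7488/17

Pre-subsidy: 391 - 6.5P = -113 + 2P gives P* = 1008/17, x* = 95/17.
With the subsidy, sellers receive Ps = Pb + 24 for each unit, where Pb is the price buyers pay.
Supply in terms of Pb becomes xs = -113 + 2(Pb + 24) = -65 + 2Pb. Setting this equal to demand: 391 - 6.5Pb = -65 + 2Pb, so Pb = 912/17.
Sellers receive Ps = 912/17 + 24 = 1320/17; x' = 391 − 6.5·(912/17) = 719/17.
ΔCS = ½(95/17 + 719/17)(1008/17 − 912/17) = 39072/289; ΔPS = ½(95/17 + 719/17)(1320/17 − 1008/17) = 126984/289.
Government spending = 24 × 719/17 = 17256/17.
Net change = 39072/289 + 126984/289 − 17256/17 = -7488/17. The loss equals the DWL triangle ½·24·624/17.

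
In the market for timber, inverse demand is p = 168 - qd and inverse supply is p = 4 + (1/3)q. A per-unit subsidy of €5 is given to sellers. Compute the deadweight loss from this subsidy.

Pre-subsidy: 168 - q = 4 + (1/3)q gives q* = 123 and p* = 45.
With the subsidy, sellers receive ps = pb + 5 for each unit, where pb is the price buyers pay.
On the curves, pb = 168 - q and ps = 4 + (1/3)q; the wedge ps − pb = 5 gives 4 + (1/3)q − (168 - q) = 5, so q' = 126.75.
Then pb = 168 − 1·126.75 = 41.25 and ps = 4 + (1/3)·126.75 = 46.25.
The subsidy expands output by 126.75 − 123 = 3.75 past the efficient level; on those units the gap between marginal cost and willingness to pay runs from 0 up to 5.
DWL = ½ × 5 × 3.75 = 9.375.

Deadweight loss = €9.375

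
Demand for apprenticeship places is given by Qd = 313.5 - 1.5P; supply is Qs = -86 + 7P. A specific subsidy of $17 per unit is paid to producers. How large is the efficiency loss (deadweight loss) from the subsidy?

Pre-subsidy: 313.5 - 1.5P = -86 + 7P gives P* = 47, Q* = 243.
With the subsidy, sellers receive Ps = Pb + 17 for each unit, where Pb is the price buyers pay.
Supply in terms of Pb becomes Qs = -86 + 7(Pb + 17) = 33 + 7Pb. Setting this equal to demand: 313.5 - 1.5Pb = 33 + 7Pb, so Pb = 33.
Sellers receive Ps = 33 + 17 = 50; Q' = 313.5 − 1.5·33 = 264.
The subsidy expands output by 264 − 243 = 21 past the efficient level; on those units the gap between marginal cost and willingness to pay runs from 0 up to 17.
DWL = ½ × 17 × 21 = 178.5.

Deadweight loss = $178.5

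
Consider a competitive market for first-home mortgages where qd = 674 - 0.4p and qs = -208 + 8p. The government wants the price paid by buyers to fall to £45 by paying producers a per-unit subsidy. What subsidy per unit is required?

At a buyer price of 45, quantity demanded is 674 − 0.4·45 = 656.
Sellers supply 656 only when they receive ps with -208 + 8·ps = 656, i.e. ps = 108.
s = ps − pb = 108 − 45 = 63.

Required subsidy s = £63 per unit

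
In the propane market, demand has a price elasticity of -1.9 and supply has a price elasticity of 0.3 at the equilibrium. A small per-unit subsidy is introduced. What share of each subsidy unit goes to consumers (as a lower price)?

For a small subsidy around the equilibrium, the benefit split depends on the relative slopes, which at a point are proportional to the elasticities.
Buyer share = εs/(εs + |εd|) = 0.3/(0.3 + 1.9) = 3/22; seller share = |εd|/(εs + |εd|) = 19/22.

Consumer share = 3/22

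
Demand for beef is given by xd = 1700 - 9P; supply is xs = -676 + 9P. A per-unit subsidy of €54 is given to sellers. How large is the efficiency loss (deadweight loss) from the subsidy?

Pre-subsidy: 1700 - 9P = -676 + 9P gives P* = 132, x* = 512.
With the subsidy, sellers receive Ps = Pb + 54 for each unit, where Pb is the price buyers pay.
Supply in terms of Pb becomes xs = -676 + 9(Pb + 54) = -190 + 9Pb. Setting this equal to demand: 1700 - 9Pb = -190 + 9Pb, so Pb = 105.
Sellers receive Ps = 105 + 54 = 159; x' = 1700 − 9·105 = 755.
The subsidy expands output by 755 − 512 = 243 past the efficient level; on those units the gap between marginal cost and willingness to pay runs from 0 up to 54.
DWL = ½ × 54 × 243 = 6561.

Deadweight loss = €6561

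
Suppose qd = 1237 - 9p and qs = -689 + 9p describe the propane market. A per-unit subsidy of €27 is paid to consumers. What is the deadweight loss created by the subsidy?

Deadweight loss = €1640.25

Pre-subsidy: 1237 - 9p = -689 + 9p gives p* = 107, q* = 274.
With the rebate, buyers effectively pay pb = ps − 27, where ps is the price sellers receive.
Demand in terms of ps becomes qd = 1237 − 9(ps − 27) = 1480 - 9ps. Setting this equal to supply: 1480 - 9ps = -689 + 9ps, so ps = 120.5.
Buyers pay pb = 120.5 − 27 = 93.5; q' = -689 + 9·120.5 = 395.5.
The subsidy expands output by 395.5 − 274 = 121.5 past the efficient level; on those units the gap between marginal cost and willingness to pay runs from 0 up to 27.
DWL = ½ × 27 × 121.5 = 1640.25.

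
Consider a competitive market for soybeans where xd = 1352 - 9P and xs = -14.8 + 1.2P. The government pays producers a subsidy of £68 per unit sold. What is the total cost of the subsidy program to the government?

Government cost = £14824

Pre-subsidy: 1352 - 9P = -14.8 + 1.2P gives P* = 134, x* = 146.
With the subsidy, sellers receive Ps = Pb + 68 for each unit, where Pb is the price buyers pay.
Supply in terms of Pb becomes xs = -14.8 + 1.2(Pb + 68) = 66.8 + 1.2Pb. Setting this equal to demand: 1352 - 9Pb = 66.8 + 1.2Pb, so Pb = 126.
Sellers receive Ps = 126 + 68 = 194; x' = 1352 − 9·126 = 218.
Government outlay = subsidy × quantity = 68 × 218 = 14824.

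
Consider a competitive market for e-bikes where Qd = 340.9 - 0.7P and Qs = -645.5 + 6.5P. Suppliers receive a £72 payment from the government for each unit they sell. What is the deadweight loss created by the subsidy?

Deadweight loss = £1638

Pre-subsidy: 340.9 - 0.7P = -645.5 + 6.5P gives P* = 137, Q* = 245.
With the subsidy, sellers receive Ps = Pb + 72 for each unit, where Pb is the price buyers pay.
Supply in terms of Pb becomes Qs = -645.5 + 6.5(Pb + 72) = -177.5 + 6.5Pb. Setting this equal to demand: 340.9 - 0.7Pb = -177.5 + 6.5Pb, so Pb = 72.
Sellers receive Ps = 72 + 72 = 144; Q' = 340.9 − 0.7·72 = 290.5.
The subsidy expands output by 290.5 − 245 = 45.5 past the efficient level; on those units the gap between marginal cost and willingness to pay runs from 0 up to 72.
DWL = ½ × 72 × 45.5 = 1638.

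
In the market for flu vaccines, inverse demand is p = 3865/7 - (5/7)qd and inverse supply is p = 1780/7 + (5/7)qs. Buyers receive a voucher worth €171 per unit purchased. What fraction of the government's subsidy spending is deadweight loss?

DWL / government spending = 399/2188

Pre-subsidy: 3865/7 - (5/7)q = 1780/7 + (5/7)q gives q* = 208.5 and p* = 5645/14.
With the rebate, buyers effectively pay pb = ps − 171, where ps is the price sellers receive.
On the curves, pb = 3865/7 - (5/7)q and ps = 1780/7 + (5/7)q; the wedge ps − pb = 171 gives 1780/7 + (5/7)q − (3865/7 - (5/7)q) = 171, so q' = 328.2.
Then pb = 3865/7 − (5/7)·328.2 = 2224/7 and ps = 1780/7 + (5/7)·328.2 = 3421/7.
ΔCS = ½(208.5 + 328.2)(5645/14 − 2224/7) = 22943.925; ΔPS = ½(208.5 + 328.2)(3421/7 − 5645/14) = 22943.925.
Government spending = 171 × 328.2 = 56122.2.
DWL = ½ × 171 × (328.2 − 208.5) = 10234.35; fraction = 10234.35 / 56122.2 = 399/2188.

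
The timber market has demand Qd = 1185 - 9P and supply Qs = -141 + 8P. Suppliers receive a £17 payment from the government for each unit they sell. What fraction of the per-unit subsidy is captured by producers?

Producer share = 9/17

Pre-subsidy: 1185 - 9P = -141 + 8P gives P* = 78, Q* = 483.
With the subsidy, sellers receive Ps = Pb + 17 for each unit, where Pb is the price buyers pay.
Supply in terms of Pb becomes Qs = -141 + 8(Pb + 17) = -5 + 8Pb. Setting this equal to demand: 1185 - 9Pb = -5 + 8Pb, so Pb = 70.
Sellers receive Ps = 70 + 17 = 87; Q' = 1185 − 9·70 = 555.
Buyers' price falls by P* − Pb = 78 − 70 = 8; sellers' price rises by Ps − P* = 87 − 78 = 9.
So producers capture 9/17 = 9/17 of each unit of subsidy.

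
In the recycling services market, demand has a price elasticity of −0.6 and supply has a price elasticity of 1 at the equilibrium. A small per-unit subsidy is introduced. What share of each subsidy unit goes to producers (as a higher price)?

Producer share = 0.375

For a small subsidy around the equilibrium, the benefit split depends on the relative slopes, which at a point are proportional to the elasticities.
Buyer share = εs/(εs + |εd|) = 1/(1 + 0.6) = 0.625; seller share = |εd|/(εs + |εd|) = 0.375.
So producers capture 0.375 of the subsidy.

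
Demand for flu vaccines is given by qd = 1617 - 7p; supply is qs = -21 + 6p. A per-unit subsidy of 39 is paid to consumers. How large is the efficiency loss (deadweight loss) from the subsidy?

Pre-subsidy: 1617 - 7p = -21 + 6p gives p* = 126, q* = 735.
With the rebate, buyers effectively pay pb = ps − 39, where ps is the price sellers receive.
Demand in terms of ps becomes qd = 1617 − 7(ps − 39) = 1890 - 7ps. Setting this equal to supply: 1890 - 7ps = -21 + 6ps, so ps = 147.
Buyers pay pb = 147 − 39 = 108; q' = -21 + 6·147 = 861.
The subsidy expands output by 861 − 735 = 126 past the efficient level; on those units the gap between marginal cost and willingness to pay runs from 0 up to 39.
DWL = ½ × 39 × 126 = 2457.

Deadweight loss = 2457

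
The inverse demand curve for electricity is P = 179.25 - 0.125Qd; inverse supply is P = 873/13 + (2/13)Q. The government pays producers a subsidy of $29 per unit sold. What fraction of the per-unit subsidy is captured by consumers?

Consumer share = 13/29

Pre-subsidy: 179.25 - 0.125Q = 873/13 + (2/13)Q gives Q* = 402 and P* = 129.
With the subsidy, sellers receive Ps = Pb + 29 for each unit, where Pb is the price buyers pay.
On the curves, Pb = 179.25 - 0.125Q and Ps = 873/13 + (2/13)Q; the wedge Ps − Pb = 29 gives 873/13 + (2/13)Q − (179.25 - 0.125Q) = 29, so Q' = 506.
Then Pb = 179.25 − 0.125·506 = 116 and Ps = 873/13 + (2/13)·506 = 145.
Buyers' price falls by P* − Pb = 129 − 116 = 13; sellers' price rises by Ps − P* = 145 − 129 = 16.
So consumers capture 13/29 = 13/29 of each unit of subsidy.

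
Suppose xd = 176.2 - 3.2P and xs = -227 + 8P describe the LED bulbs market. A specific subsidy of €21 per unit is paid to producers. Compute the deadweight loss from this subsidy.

Deadweight loss = €504

Pre-subsidy: 176.2 - 3.2P = -227 + 8P gives P* = 36, x* = 61.
With the subsidy, sellers receive Ps = Pb + 21 for each unit, where Pb is the price buyers pay.
Supply in terms of Pb becomes xs = -227 + 8(Pb + 21) = -59 + 8Pb. Setting this equal to demand: 176.2 - 3.2Pb = -59 + 8Pb, so Pb = 21.
Sellers receive Ps = 21 + 21 = 42; x' = 176.2 − 3.2·21 = 109.
The subsidy expands output by 109 − 61 = 48 past the efficient level; on those units the gap between marginal cost and willingness to pay runs from 0 up to 21.
DWL = ½ × 21 × 48 = 504.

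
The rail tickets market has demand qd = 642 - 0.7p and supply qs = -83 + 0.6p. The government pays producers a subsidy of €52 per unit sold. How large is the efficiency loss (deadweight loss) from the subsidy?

Deadweight loss = €436.8

Pre-subsidy: 642 - 0.7p = -83 + 0.6p gives p* = 7250/13, q* = 3271/13.
With the subsidy, sellers receive ps = pb + 52 for each unit, where pb is the price buyers pay.
Supply in terms of pb becomes qs = -83 + 0.6(pb + 52) = -51.8 + 0.6pb. Setting this equal to demand: 642 - 0.7pb = -51.8 + 0.6pb, so pb = 6938/13.
Sellers receive ps = 6938/13 + 52 = 7614/13; q' = 642 − 0.7·(6938/13) = 17447/65.
The subsidy expands output by 17447/65 − 3271/13 = 16.8 past the efficient level; on those units the gap between marginal cost and willingness to pay runs from 0 up to 52.
DWL = ½ × 52 × 16.8 = 436.8.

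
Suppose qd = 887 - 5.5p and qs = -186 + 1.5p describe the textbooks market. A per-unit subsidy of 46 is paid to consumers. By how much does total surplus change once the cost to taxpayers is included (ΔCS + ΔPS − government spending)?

Net change in total surplus = -17457/14

Pre-subsidy: 887 - 5.5p = -186 + 1.5p gives p* = 1073/7, q* = 615/14.
With the rebate, buyers effectively pay pb = ps − 46, where ps is the price sellers receive.
Demand in terms of ps becomes qd = 887 − 5.5(ps − 46) = 1140 - 5.5ps. Setting this equal to supply: 1140 - 5.5ps = -186 + 1.5ps, so ps = 1326/7.
Buyers pay pb = 1326/7 − 46 = 1004/7; q' = -186 + 1.5·(1326/7) = 687/7.
ΔCS = ½(615/14 + 687/7)(1073/7 − 1004/7) = 137241/196; ΔPS = ½(615/14 + 687/7)(1326/7 − 1073/7) = 503217/196.
Government spending = 46 × 687/7 = 31602/7.
Net change = 137241/196 + 503217/196 − 31602/7 = -17457/14. The loss equals the DWL triangle ½·46·759/14.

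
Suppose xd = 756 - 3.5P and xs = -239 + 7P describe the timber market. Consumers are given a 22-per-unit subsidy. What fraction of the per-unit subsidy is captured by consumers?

Pre-subsidy: 756 - 3.5P = -239 + 7P gives P* = 1990/21, x* = 1273/3.
With the rebate, buyers effectively pay Pb = Ps − 22, where Ps is the price sellers receive.
Demand in terms of Ps becomes xd = 756 − 3.5(Ps − 22) = 833 - 3.5Ps. Setting this equal to supply: 833 - 3.5Ps = -239 + 7Ps, so Ps = 2144/21.
Buyers pay Pb = 2144/21 − 22 = 1682/21; x' = -239 + 7·(2144/21) = 1427/3.
Buyers' price falls by P* − Pb = 1990/21 − 1682/21 = 44/3; sellers' price rises by Ps − P* = 2144/21 − 1990/21 = 22/3.
So consumers capture (44/3)/22 = 2/3 of each unit of subsidy.

Consumer share = 2/3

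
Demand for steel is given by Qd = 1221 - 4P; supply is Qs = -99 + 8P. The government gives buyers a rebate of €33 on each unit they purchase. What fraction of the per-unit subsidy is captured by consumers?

Consumer share = 2/3

Pre-subsidy: 1221 - 4P = -99 + 8P gives P* = 110, Q* = 781.
With the rebate, buyers effectively pay Pb = Ps − 33, where Ps is the price sellers receive.
Demand in terms of Ps becomes Qd = 1221 − 4(Ps − 33) = 1353 - 4Ps. Setting this equal to supply: 1353 - 4Ps = -99 + 8Ps, so Ps = 121.
Buyers pay Pb = 121 − 33 = 88; Q' = -99 + 8·121 = 869.
Buyers' price falls by P* − Pb = 110 − 88 = 22; sellers' price rises by Ps − P* = 121 − 110 = 11.
So consumers capture 22/33 = 2/3 of each unit of subsidy.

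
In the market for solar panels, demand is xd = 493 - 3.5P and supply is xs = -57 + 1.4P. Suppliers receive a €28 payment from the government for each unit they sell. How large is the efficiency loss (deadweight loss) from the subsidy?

Pre-subsidy: 493 - 3.5P = -57 + 1.4P gives P* = 5500/49, x* = 701/7.
With the subsidy, sellers receive Ps = Pb + 28 for each unit, where Pb is the price buyers pay.
Supply in terms of Pb becomes xs = -57 + 1.4(Pb + 28) = -17.8 + 1.4Pb. Setting this equal to demand: 493 - 3.5Pb = -17.8 + 1.4Pb, so Pb = 5108/49.
Sellers receive Ps = 5108/49 + 28 = 6480/49; x' = 493 − 3.5·(5108/49) = 897/7.
The subsidy expands output by 897/7 − 701/7 = 28 past the efficient level; on those units the gap between marginal cost and willingness to pay runs from 0 up to 28.
DWL = ½ × 28 × 28 = 392.

Deadweight loss = €392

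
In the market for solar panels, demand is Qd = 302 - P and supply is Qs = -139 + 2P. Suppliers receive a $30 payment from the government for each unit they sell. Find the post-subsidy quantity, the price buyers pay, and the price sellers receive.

Pre-subsidy: 302 - P = -139 + 2P gives P* = 147, Q* = 155.
With the subsidy, sellers receive Ps = Pb + 30 for each unit, where Pb is the price buyers pay.
Supply in terms of Pb becomes Qs = -139 + 2(Pb + 30) = -79 + 2Pb. Setting this equal to demand: 302 - Pb = -79 + 2Pb, so Pb = 127.
Sellers receive Ps = 127 + 30 = 157; Q' = 302 − 1·127 = 175.

Q' = 175; buyers pay $127; sellers receive $157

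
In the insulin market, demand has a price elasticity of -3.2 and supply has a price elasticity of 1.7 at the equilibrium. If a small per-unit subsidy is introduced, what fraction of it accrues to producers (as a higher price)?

Producer share = 32/49

For a small subsidy around the equilibrium, the benefit split depends on the relative slopes, which at a point are proportional to the elasticities.
Buyer share = εs/(εs + |εd|) = 1.7/(1.7 + 3.2) = 17/49; seller share = |εd|/(εs + |εd|) = 32/49.
So producers capture 32/49 of the subsidy.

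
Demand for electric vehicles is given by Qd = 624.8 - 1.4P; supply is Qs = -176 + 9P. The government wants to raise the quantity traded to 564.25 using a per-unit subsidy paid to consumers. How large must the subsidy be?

Required subsidy s = 39 per unit

At Q = 564.25, invert demand for the buyer price: Pb = (624.8 − 564.25)/1.4 = 43.25; invert supply for the seller price: Ps = (564.25 − (-176))/9 = 82.25.
The subsidy must fill the gap: s = Ps − Pb = 82.25 − 43.25 = 39.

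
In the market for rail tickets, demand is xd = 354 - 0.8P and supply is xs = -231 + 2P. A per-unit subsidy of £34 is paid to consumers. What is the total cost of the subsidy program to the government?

Pre-subsidy: 354 - 0.8P = -231 + 2P gives P* = 2925/14, x* = 1308/7.
With the rebate, buyers effectively pay Pb = Ps − 34, where Ps is the price sellers receive.
Demand in terms of Ps becomes xd = 354 − 0.8(Ps − 34) = 381.2 - 0.8Ps. Setting this equal to supply: 381.2 - 0.8Ps = -231 + 2Ps, so Ps = 3061/14.
Buyers pay Pb = 3061/14 − 34 = 2585/14; x' = -231 + 2·(3061/14) = 1444/7.
Government outlay = subsidy × quantity = 34 × 1444/7 = 49096/7.

Government cost = 49096/7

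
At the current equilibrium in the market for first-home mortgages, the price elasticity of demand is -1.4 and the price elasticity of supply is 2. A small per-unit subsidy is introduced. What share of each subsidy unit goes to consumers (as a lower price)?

Consumer share = 10/17

For a small subsidy around the equilibrium, the benefit split depends on the relative slopes, which at a point are proportional to the elasticities.
Buyer share = εs/(εs + |εd|) = 2/(2 + 1.4) = 10/17; seller share = |εd|/(εs + |εd|) = 7/17.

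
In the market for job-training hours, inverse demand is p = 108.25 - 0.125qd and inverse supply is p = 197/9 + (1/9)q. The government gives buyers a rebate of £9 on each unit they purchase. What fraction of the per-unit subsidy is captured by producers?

Pre-subsidy: 108.25 - 0.125q = 197/9 + (1/9)q gives q* = 6218/17 and p* = 1063/17.
With the rebate, buyers effectively pay pb = ps − 9, where ps is the price sellers receive.
On the curves, pb = 108.25 - 0.125q and ps = 197/9 + (1/9)q; the wedge ps − pb = 9 gives 197/9 + (1/9)q − (108.25 - 0.125q) = 9, so q' = 6866/17.
Then pb = 108.25 − 0.125·(6866/17) = 982/17 and ps = 197/9 + (1/9)·(6866/17) = 1135/17.
Buyers' price falls by p* − pb = 1063/17 − 982/17 = 81/17; sellers' price rises by ps − p* = 1135/17 − 1063/17 = 72/17.
So producers capture (72/17)/9 = 8/17 of each unit of subsidy.

Producer share = 8/17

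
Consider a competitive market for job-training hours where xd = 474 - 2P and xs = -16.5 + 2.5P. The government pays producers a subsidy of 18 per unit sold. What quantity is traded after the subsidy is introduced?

Pre-subsidy: 474 - 2P = -16.5 + 2.5P gives P* = 109, x* = 256.
With the subsidy, sellers receive Ps = Pb + 18 for each unit, where Pb is the price buyers pay.
Supply in terms of Pb becomes xs = -16.5 + 2.5(Pb + 18) = 28.5 + 2.5Pb. Setting this equal to demand: 474 - 2Pb = 28.5 + 2.5Pb, so Pb = 99.
Sellers receive Ps = 99 + 18 = 117; x' = 474 − 2·99 = 276.

x' = 276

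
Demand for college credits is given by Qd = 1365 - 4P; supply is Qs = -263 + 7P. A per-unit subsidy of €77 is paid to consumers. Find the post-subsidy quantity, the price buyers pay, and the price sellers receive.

Pre-subsidy: 1365 - 4P = -263 + 7P gives P* = 148, Q* = 773.
With the rebate, buyers effectively pay Pb = Ps − 77, where Ps is the price sellers receive.
Demand in terms of Ps becomes Qd = 1365 − 4(Ps − 77) = 1673 - 4Ps. Setting this equal to supply: 1673 - 4Ps = -263 + 7Ps, so Ps = 176.
Buyers pay Pb = 176 − 77 = 99; Q' = -263 + 7·176 = 969.

Q' = 969; buyers pay €99; sellers receive €176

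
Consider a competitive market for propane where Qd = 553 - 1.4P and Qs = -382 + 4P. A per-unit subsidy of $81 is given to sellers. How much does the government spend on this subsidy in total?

Government cost = $31962

Pre-subsidy: 553 - 1.4P = -382 + 4P gives P* = 4675/27, Q* = 8386/27.
With the subsidy, sellers receive Ps = Pb + 81 for each unit, where Pb is the price buyers pay.
Supply in terms of Pb becomes Qs = -382 + 4(Pb + 81) = -58 + 4Pb. Setting this equal to demand: 553 - 1.4Pb = -58 + 4Pb, so Pb = 3055/27.
Sellers receive Ps = 3055/27 + 81 = 5242/27; Q' = 553 − 1.4·(3055/27) = 10654/27.
Government outlay = subsidy × quantity = 81 × 10654/27 = 31962.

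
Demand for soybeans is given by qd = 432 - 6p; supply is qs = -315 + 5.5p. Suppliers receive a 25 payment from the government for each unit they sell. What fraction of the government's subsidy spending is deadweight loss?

DWL / government spending = 275/874

Pre-subsidy: 432 - 6p = -315 + 5.5p gives p* = 1494/23, q* = 972/23.
With the subsidy, sellers receive ps = pb + 25 for each unit, where pb is the price buyers pay.
Supply in terms of pb becomes qs = -315 + 5.5(pb + 25) = -177.5 + 5.5pb. Setting this equal to demand: 432 - 6pb = -177.5 + 5.5pb, so pb = 53.
Sellers receive ps = 53 + 25 = 78; q' = 432 − 6·53 = 114.
ΔCS = ½(972/23 + 114)(1494/23 − 53) = 494175/529; ΔPS = ½(972/23 + 114)(78 − 1494/23) = 539100/529.
Government spending = 25 × 114 = 2850.
DWL = ½ × 25 × (114 − 972/23) = 20625/23; fraction = (20625/23) / 2850 = 275/874.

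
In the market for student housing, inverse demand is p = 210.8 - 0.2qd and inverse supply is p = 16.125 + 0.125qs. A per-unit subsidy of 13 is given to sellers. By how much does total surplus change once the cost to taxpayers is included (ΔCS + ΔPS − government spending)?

Net change in total surplus = -260

Pre-subsidy: 210.8 - 0.2q = 16.125 + 0.125q gives q* = 599 and p* = 91.
With the subsidy, sellers receive ps = pb + 13 for each unit, where pb is the price buyers pay.
On the curves, pb = 210.8 - 0.2q and ps = 16.125 + 0.125q; the wedge ps − pb = 13 gives 16.125 + 0.125q − (210.8 - 0.2q) = 13, so q' = 639.
Then pb = 210.8 − 0.2·639 = 83 and ps = 16.125 + 0.125·639 = 96.
ΔCS = ½(599 + 639)(91 − 83) = 4952; ΔPS = ½(599 + 639)(96 − 91) = 3095.
Government spending = 13 × 639 = 8307.
Net change = 4952 + 3095 − 8307 = -260. The loss equals the DWL triangle ½·13·40.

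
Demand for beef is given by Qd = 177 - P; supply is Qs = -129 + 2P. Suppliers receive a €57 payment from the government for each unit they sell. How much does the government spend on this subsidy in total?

Pre-subsidy: 177 - P = -129 + 2P gives P* = 102, Q* = 75.
With the subsidy, sellers receive Ps = Pb + 57 for each unit, where Pb is the price buyers pay.
Supply in terms of Pb becomes Qs = -129 + 2(Pb + 57) = -15 + 2Pb. Setting this equal to demand: 177 - Pb = -15 + 2Pb, so Pb = 64.
Sellers receive Ps = 64 + 57 = 121; Q' = 177 − 1·64 = 113.
Government outlay = subsidy × quantity = 57 × 113 = 6441.

Government cost = €6441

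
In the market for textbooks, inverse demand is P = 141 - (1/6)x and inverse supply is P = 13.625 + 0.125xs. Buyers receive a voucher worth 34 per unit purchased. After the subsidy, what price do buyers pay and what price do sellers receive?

Pre-subsidy: 141 - (1/6)x = 13.625 + 0.125x gives x* = 3057/7 and P* = 955/14.
With the rebate, buyers effectively pay Pb = Ps − 34, where Ps is the price sellers receive.
On the curves, Pb = 141 - (1/6)x and Ps = 13.625 + 0.125x; the wedge Ps − Pb = 34 gives 13.625 + 0.125x − (141 - (1/6)x) = 34, so x' = 3873/7.
Then Pb = 141 − (1/6)·(3873/7) = 683/14 and Ps = 13.625 + 0.125·(3873/7) = 1159/14.

Buyers pay 683/14; sellers receive 1159/14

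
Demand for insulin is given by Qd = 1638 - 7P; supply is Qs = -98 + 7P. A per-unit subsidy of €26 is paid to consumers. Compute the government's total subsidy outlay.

Government cost = €22386

Pre-subsidy: 1638 - 7P = -98 + 7P gives P* = 124, Q* = 770.
With the rebate, buyers effectively pay Pb = Ps − 26, where Ps is the price sellers receive.
Demand in terms of Ps becomes Qd = 1638 − 7(Ps − 26) = 1820 - 7Ps. Setting this equal to supply: 1820 - 7Ps = -98 + 7Ps, so Ps = 137.
Buyers pay Pb = 137 − 26 = 111; Q' = -98 + 7·137 = 861.
Government outlay = subsidy × quantity = 26 × 861 = 22386.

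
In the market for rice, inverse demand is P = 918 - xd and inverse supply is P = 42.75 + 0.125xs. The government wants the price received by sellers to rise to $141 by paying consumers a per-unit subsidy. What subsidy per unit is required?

At a seller price of 141, quantity supplied is -342 + 8·141 = 786.
Buyers absorb 786 only when they pay Pb = 918 − 1·786 = 132.
s = Ps − Pb = 141 − 132 = 9.

Required subsidy s = $9 per unit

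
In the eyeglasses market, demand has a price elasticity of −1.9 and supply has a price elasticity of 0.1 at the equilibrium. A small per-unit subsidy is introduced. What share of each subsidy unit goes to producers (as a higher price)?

Producer share = 0.95

For a small subsidy around the equilibrium, the benefit split depends on the relative slopes, which at a point are proportional to the elasticities.
Buyer share = εs/(εs + |εd|) = 0.1/(0.1 + 1.9) = 0.05; seller share = |εd|/(εs + |εd|) = 0.95.
So producers capture 0.95 of the subsidy.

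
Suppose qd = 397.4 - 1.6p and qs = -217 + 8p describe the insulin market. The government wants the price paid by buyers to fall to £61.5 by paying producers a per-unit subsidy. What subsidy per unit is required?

At a buyer price of 61.5, quantity demanded is 397.4 − 1.6·61.5 = 299.
Sellers supply 299 only when they receive ps with -217 + 8·ps = 299, i.e. ps = 64.5.
s = ps − pb = 64.5 − 61.5 = 3.

Required subsidy s = £3 per unit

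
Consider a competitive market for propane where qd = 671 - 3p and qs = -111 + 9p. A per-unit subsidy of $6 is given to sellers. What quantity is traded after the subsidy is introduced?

Pre-subsidy: 671 - 3p = -111 + 9p gives p* = 391/6, q* = 475.5.
With the subsidy, sellers receive ps = pb + 6 for each unit, where pb is the price buyers pay.
Supply in terms of pb becomes qs = -111 + 9(pb + 6) = -57 + 9pb. Setting this equal to demand: 671 - 3pb = -57 + 9pb, so pb = 182/3.
Sellers receive ps = 182/3 + 6 = 200/3; q' = 671 − 3·(182/3) = 489.

q' = 489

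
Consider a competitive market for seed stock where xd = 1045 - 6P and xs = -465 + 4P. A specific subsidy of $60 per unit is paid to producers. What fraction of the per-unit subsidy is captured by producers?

Producer share = 0.6

Pre-subsidy: 1045 - 6P = -465 + 4P gives P* = 151, x* = 139.
With the subsidy, sellers receive Ps = Pb + 60 for each unit, where Pb is the price buyers pay.
Supply in terms of Pb becomes xs = -465 + 4(Pb + 60) = -225 + 4Pb. Setting this equal to demand: 1045 - 6Pb = -225 + 4Pb, so Pb = 127.
Sellers receive Ps = 127 + 60 = 187; x' = 1045 − 6·127 = 283.
Buyers' price falls by P* − Pb = 151 − 127 = 24; sellers' price rises by Ps − P* = 187 − 151 = 36.
So producers capture 36/60 = 0.6 of each unit of subsidy.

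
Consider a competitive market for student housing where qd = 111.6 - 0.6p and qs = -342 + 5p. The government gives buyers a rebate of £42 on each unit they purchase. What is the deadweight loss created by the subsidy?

Deadweight loss = £472.5

Pre-subsidy: 111.6 - 0.6p = -342 + 5p gives p* = 81, q* = 63.
With the rebate, buyers effectively pay pb = ps − 42, where ps is the price sellers receive.
Demand in terms of ps becomes qd = 111.6 − 0.6(ps − 42) = 136.8 - 0.6ps. Setting this equal to supply: 136.8 - 0.6ps = -342 + 5ps, so ps = 85.5.
Buyers pay pb = 85.5 − 42 = 43.5; q' = -342 + 5·85.5 = 85.5.
The subsidy expands output by 85.5 − 63 = 22.5 past the efficient level; on those units the gap between marginal cost and willingness to pay runs from 0 up to 42.
DWL = ½ × 42 × 22.5 = 472.5.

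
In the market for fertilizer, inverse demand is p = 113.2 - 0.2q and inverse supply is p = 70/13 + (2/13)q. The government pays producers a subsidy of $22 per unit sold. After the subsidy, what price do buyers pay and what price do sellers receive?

Buyers pay 916/23; sellers receive 1422/23

Pre-subsidy: 113.2 - 0.2q = 70/13 + (2/13)q gives q* = 7008/23 and p* = 1202/23.
With the subsidy, sellers receive ps = pb + 22 for each unit, where pb is the price buyers pay.
On the curves, pb = 113.2 - 0.2q and ps = 70/13 + (2/13)q; the wedge ps − pb = 22 gives 70/13 + (2/13)q − (113.2 - 0.2q) = 22, so q' = 8438/23.
Then pb = 113.2 − 0.2·(8438/23) = 916/23 and ps = 70/13 + (2/13)·(8438/23) = 1422/23.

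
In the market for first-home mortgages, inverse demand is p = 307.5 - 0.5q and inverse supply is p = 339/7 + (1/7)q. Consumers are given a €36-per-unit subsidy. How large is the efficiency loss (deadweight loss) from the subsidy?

Deadweight loss = €1008

Pre-subsidy: 307.5 - 0.5q = 339/7 + (1/7)q gives q* = 403 and p* = 106.
With the rebate, buyers effectively pay pb = ps − 36, where ps is the price sellers receive.
On the curves, pb = 307.5 - 0.5q and ps = 339/7 + (1/7)q; the wedge ps − pb = 36 gives 339/7 + (1/7)q − (307.5 - 0.5q) = 36, so q' = 459.
Then pb = 307.5 − 0.5·459 = 78 and ps = 339/7 + (1/7)·459 = 114.
The subsidy expands output by 459 − 403 = 56 past the efficient level; on those units the gap between marginal cost and willingness to pay runs from 0 up to 36.
DWL = ½ × 36 × 56 = 1008.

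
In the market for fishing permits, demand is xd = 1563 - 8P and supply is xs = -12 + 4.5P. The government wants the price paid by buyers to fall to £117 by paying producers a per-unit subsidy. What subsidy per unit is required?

Required subsidy s = £25 per unit

At a buyer price of 117, quantity demanded is 1563 − 8·117 = 627.
Sellers supply 627 only when they receive Ps with -12 + 4.5·Ps = 627, i.e. Ps = 142.
s = Ps − Pb = 142 − 117 = 25.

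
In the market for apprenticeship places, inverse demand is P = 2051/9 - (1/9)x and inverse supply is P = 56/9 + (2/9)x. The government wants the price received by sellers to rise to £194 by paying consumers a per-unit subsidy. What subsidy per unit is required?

At a seller price of 194, quantity supplied is -28 + 4.5·194 = 845.
Buyers absorb 845 only when they pay Pb = 2051/9 − (1/9)·845 = 134.
s = Ps − Pb = 194 − 134 = 60.

Required subsidy s = £60 per unit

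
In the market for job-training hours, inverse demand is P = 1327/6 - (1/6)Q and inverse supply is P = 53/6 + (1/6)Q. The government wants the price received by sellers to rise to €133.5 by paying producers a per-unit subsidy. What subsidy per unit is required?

Required subsidy s = €37 per unit

At a seller price of 133.5, quantity supplied is -53 + 6·133.5 = 748.
Buyers absorb 748 only when they pay Pb = 1327/6 − (1/6)·748 = 96.5.
s = Ps − Pb = 133.5 − 96.5 = 37.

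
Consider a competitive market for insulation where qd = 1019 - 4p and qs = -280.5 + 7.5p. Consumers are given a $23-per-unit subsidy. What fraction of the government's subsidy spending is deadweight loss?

DWL / government spending = 10/209

Pre-subsidy: 1019 - 4p = -280.5 + 7.5p gives p* = 113, q* = 567.
With the rebate, buyers effectively pay pb = ps − 23, where ps is the price sellers receive.
Demand in terms of ps becomes qd = 1019 − 4(ps − 23) = 1111 - 4ps. Setting this equal to supply: 1111 - 4ps = -280.5 + 7.5ps, so ps = 121.
Buyers pay pb = 121 − 23 = 98; q' = -280.5 + 7.5·121 = 627.
ΔCS = ½(567 + 627)(113 − 98) = 8955; ΔPS = ½(567 + 627)(121 − 113) = 4776.
Government spending = 23 × 627 = 14421.
DWL = ½ × 23 × (627 − 567) = 690; fraction = 690 / 14421 = 10/209.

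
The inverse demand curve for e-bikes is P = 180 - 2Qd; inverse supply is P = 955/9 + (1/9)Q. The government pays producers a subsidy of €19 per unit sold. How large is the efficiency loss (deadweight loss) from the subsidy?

Pre-subsidy: 180 - 2Q = 955/9 + (1/9)Q gives Q* = 35 and P* = 110.
With the subsidy, sellers receive Ps = Pb + 19 for each unit, where Pb is the price buyers pay.
On the curves, Pb = 180 - 2Q and Ps = 955/9 + (1/9)Q; the wedge Ps − Pb = 19 gives 955/9 + (1/9)Q − (180 - 2Q) = 19, so Q' = 44.
Then Pb = 180 − 2·44 = 92 and Ps = 955/9 + (1/9)·44 = 111.
The subsidy expands output by 44 − 35 = 9 past the efficient level; on those units the gap between marginal cost and willingness to pay runs from 0 up to 19.
DWL = ½ × 19 × 9 = 85.5.

Deadweight loss = €85.5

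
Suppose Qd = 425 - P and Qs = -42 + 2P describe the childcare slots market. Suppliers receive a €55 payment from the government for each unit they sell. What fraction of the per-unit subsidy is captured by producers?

Pre-subsidy: 425 - P = -42 + 2P gives P* = 467/3, Q* = 808/3.
With the subsidy, sellers receive Ps = Pb + 55 for each unit, where Pb is the price buyers pay.
Supply in terms of Pb becomes Qs = -42 + 2(Pb + 55) = 68 + 2Pb. Setting this equal to demand: 425 - Pb = 68 + 2Pb, so Pb = 119.
Sellers receive Ps = 119 + 55 = 174; Q' = 425 − 1·119 = 306.
Buyers' price falls by P* − Pb = 467/3 − 119 = 110/3; sellers' price rises by Ps − P* = 174 − 467/3 = 55/3.
So producers capture (55/3)/55 = 1/3 of each unit of subsidy.

Producer share = 1/3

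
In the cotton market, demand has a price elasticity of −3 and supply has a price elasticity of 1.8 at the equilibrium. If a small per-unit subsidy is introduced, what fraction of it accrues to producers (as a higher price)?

Producer share = 0.625

For a small subsidy around the equilibrium, the benefit split depends on the relative slopes, which at a point are proportional to the elasticities.
Buyer share = εs/(εs + |εd|) = 1.8/(1.8 + 3) = 0.375; seller share = |εd|/(εs + |εd|) = 0.625.
So producers capture 0.625 of the subsidy.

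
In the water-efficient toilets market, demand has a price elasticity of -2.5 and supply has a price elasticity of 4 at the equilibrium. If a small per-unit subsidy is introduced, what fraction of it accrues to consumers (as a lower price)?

Consumer share = 8/13

For a small subsidy around the equilibrium, the benefit split depends on the relative slopes, which at a point are proportional to the elasticities.
Buyer share = εs/(εs + |εd|) = 4/(4 + 2.5) = 8/13; seller share = |εd|/(εs + |εd|) = 5/13.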